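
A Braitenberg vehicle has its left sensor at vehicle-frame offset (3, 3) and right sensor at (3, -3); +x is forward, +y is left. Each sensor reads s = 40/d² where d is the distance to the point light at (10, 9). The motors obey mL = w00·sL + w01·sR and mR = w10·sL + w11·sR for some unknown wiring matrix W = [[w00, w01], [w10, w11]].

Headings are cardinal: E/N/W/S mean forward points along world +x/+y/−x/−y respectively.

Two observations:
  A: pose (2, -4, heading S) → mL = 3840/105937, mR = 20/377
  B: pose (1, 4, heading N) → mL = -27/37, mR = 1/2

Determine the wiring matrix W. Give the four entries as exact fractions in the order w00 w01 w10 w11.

1 -1 0 1/2

obs A: pose=(2,-4,S) → sL=40/281, sR=40/377, mL=3840/105937, mR=20/377
obs B: pose=(1,4,N) → sL=10/37, sR=1, mL=-27/37, mR=1/2
sensor matrix S = [[40/281, 40/377], [10/37, 1]]; det S = 445560/3919669
solve [mL_A; mL_B] = S·[w00; w01] and [mR_A; mR_B] = S·[w10; w11]:
  w00 = 1, w01 = -1, w10 = 0, w11 = 1/2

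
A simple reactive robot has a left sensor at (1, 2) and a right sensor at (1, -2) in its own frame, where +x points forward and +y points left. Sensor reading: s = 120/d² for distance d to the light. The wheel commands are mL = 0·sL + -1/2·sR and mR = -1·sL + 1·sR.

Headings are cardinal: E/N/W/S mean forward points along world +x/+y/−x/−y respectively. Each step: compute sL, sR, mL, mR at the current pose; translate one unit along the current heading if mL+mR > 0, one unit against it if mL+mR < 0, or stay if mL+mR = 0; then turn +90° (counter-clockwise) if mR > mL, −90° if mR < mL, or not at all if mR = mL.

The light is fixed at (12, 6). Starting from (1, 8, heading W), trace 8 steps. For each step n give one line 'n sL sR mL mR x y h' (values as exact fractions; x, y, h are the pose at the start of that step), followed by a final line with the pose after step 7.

0 5/6 3/4 -3/8 -1/12 1 8 W
1 24/13 24/29 -12/29 -384/377 2 8 S
2 60/61 60/73 -30/73 -720/4453 2 9 W
3 120/53 24/25 -12/25 -1728/1325 3 9 S
4 15/13 15/17 -15/34 -60/221 3 10 W
5 8/3 120/109 -60/109 -512/327 4 10 S
6 4/3 12/13 -6/13 -16/39 4 11 W
7 120/41 120/97 -60/97 -6720/3977 5 11 S
final 5 12 W

n=0: pose=(1,8,W); sL=5/6, sR=3/4; mL=-3/8, mR=-1/12; mL+mR=-11/24 → advance -1; mR−mL=7/24 → turn +1·90°
n=1: pose=(2,8,S); sL=24/13, sR=24/29; mL=-12/29, mR=-384/377; mL+mR=-540/377 → advance -1; mR−mL=-228/377 → turn -1·90°
n=2: pose=(2,9,W); sL=60/61, sR=60/73; mL=-30/73, mR=-720/4453; mL+mR=-2550/4453 → advance -1; mR−mL=1110/4453 → turn +1·90°
n=3: pose=(3,9,S); sL=120/53, sR=24/25; mL=-12/25, mR=-1728/1325; mL+mR=-2364/1325 → advance -1; mR−mL=-1092/1325 → turn -1·90°
n=4: pose=(3,10,W); sL=15/13, sR=15/17; mL=-15/34, mR=-60/221; mL+mR=-315/442 → advance -1; mR−mL=75/442 → turn +1·90°
n=5: pose=(4,10,S); sL=8/3, sR=120/109; mL=-60/109, mR=-512/327; mL+mR=-692/327 → advance -1; mR−mL=-332/327 → turn -1·90°
n=6: pose=(4,11,W); sL=4/3, sR=12/13; mL=-6/13, mR=-16/39; mL+mR=-34/39 → advance -1; mR−mL=2/39 → turn +1·90°
n=7: pose=(5,11,S); sL=120/41, sR=120/97; mL=-60/97, mR=-6720/3977; mL+mR=-9180/3977 → advance -1; mR−mL=-4260/3977 → turn -1·90°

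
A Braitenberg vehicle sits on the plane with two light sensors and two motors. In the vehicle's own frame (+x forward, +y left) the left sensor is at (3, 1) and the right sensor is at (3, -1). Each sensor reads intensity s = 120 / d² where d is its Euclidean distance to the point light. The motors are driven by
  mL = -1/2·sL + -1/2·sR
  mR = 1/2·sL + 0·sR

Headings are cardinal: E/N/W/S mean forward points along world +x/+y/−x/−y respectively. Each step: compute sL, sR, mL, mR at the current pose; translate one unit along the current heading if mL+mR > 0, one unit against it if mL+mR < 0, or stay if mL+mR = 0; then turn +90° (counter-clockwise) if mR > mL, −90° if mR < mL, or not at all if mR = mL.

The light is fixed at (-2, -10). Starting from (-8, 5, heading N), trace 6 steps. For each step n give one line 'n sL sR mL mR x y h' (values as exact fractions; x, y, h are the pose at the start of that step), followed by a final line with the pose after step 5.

0 120/373 120/349 -43320/130177 60/373 -8 5 N
1 12/25 20/51 -556/1275 6/25 -8 4 W
2 120/137 120/157 -17640/21509 60/137 -7 4 S
3 6/13 3/5 -69/130 3/13 -7 5 E
4 120/373 120/349 -43320/130177 60/373 -8 5 N
5 12/25 20/51 -556/1275 6/25 -8 4 W
final -7 4 S

n=0: pose=(-8,5,N); sL=120/373, sR=120/349; mL=-43320/130177, mR=60/373; mL+mR=-60/349 → advance -1; mR−mL=64260/130177 → turn +1·90°
n=1: pose=(-8,4,W); sL=12/25, sR=20/51; mL=-556/1275, mR=6/25; mL+mR=-10/51 → advance -1; mR−mL=862/1275 → turn +1·90°
n=2: pose=(-7,4,S); sL=120/137, sR=120/157; mL=-17640/21509, mR=60/137; mL+mR=-60/157 → advance -1; mR−mL=27060/21509 → turn +1·90°
n=3: pose=(-7,5,E); sL=6/13, sR=3/5; mL=-69/130, mR=3/13; mL+mR=-3/10 → advance -1; mR−mL=99/130 → turn +1·90°
n=4: pose=(-8,5,N); sL=120/373, sR=120/349; mL=-43320/130177, mR=60/373; mL+mR=-60/349 → advance -1; mR−mL=64260/130177 → turn +1·90°
n=5: pose=(-8,4,W); sL=12/25, sR=20/51; mL=-556/1275, mR=6/25; mL+mR=-10/51 → advance -1; mR−mL=862/1275 → turn +1·90°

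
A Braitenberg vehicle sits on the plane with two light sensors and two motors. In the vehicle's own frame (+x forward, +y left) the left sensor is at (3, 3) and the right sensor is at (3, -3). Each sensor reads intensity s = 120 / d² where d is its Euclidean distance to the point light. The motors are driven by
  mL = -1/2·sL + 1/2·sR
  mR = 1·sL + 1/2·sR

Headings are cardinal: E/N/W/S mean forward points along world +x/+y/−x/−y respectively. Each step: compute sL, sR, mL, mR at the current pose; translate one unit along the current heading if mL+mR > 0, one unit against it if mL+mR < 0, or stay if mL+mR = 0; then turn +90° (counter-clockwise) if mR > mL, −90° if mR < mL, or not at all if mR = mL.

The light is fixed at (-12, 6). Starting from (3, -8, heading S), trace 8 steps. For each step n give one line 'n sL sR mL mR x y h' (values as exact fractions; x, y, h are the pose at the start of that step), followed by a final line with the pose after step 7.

n=0: pose=(3,-8,S); sL=120/613, sR=120/433; mL=10800/265429, mR=88740/265429; mL+mR=99540/265429 → advance +1; mR−mL=180/613 → turn +1·90°
n=1: pose=(3,-9,E); sL=10/39, sR=5/27; mL=-25/702, mR=245/702; mL+mR=110/351 → advance +1; mR−mL=5/13 → turn +1·90°
n=2: pose=(4,-9,N); sL=120/313, sR=24/101; mL=-2304/31613, mR=15876/31613; mL+mR=13572/31613 → advance +1; mR−mL=180/313 → turn +1·90°
n=3: pose=(4,-8,W); sL=60/229, sR=12/29; mL=504/6641, mR=3114/6641; mL+mR=3618/6641 → advance +1; mR−mL=90/229 → turn +1·90°
n=4: pose=(3,-8,S); sL=120/613, sR=120/433; mL=10800/265429, mR=88740/265429; mL+mR=99540/265429 → advance +1; mR−mL=180/613 → turn +1·90°
n=5: pose=(3,-9,E); sL=10/39, sR=5/27; mL=-25/702, mR=245/702; mL+mR=110/351 → advance +1; mR−mL=5/13 → turn +1·90°
n=6: pose=(4,-9,N); sL=120/313, sR=24/101; mL=-2304/31613, mR=15876/31613; mL+mR=13572/31613 → advance +1; mR−mL=180/313 → turn +1·90°
n=7: pose=(4,-8,W); sL=60/229, sR=12/29; mL=504/6641, mR=3114/6641; mL+mR=3618/6641 → advance +1; mR−mL=90/229 → turn +1·90°

0 120/613 120/433 10800/265429 88740/265429 3 -8 S
1 10/39 5/27 -25/702 245/702 3 -9 E
2 120/313 24/101 -2304/31613 15876/31613 4 -9 N
3 60/229 12/29 504/6641 3114/6641 4 -8 W
4 120/613 120/433 10800/265429 88740/265429 3 -8 S
5 10/39 5/27 -25/702 245/702 3 -9 E
6 120/313 24/101 -2304/31613 15876/31613 4 -9 N
7 60/229 12/29 504/6641 3114/6641 4 -8 W
final 3 -8 S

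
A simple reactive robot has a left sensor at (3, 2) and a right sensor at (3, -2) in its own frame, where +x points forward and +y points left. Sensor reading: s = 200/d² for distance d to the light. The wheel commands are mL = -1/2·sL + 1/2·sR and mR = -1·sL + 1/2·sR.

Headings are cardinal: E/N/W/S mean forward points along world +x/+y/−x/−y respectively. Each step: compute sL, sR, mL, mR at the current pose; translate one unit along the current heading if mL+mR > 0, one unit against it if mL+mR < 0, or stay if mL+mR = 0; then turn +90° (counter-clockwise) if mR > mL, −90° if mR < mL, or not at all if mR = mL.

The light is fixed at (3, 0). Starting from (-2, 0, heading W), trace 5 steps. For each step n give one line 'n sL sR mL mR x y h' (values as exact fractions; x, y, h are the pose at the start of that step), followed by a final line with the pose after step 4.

0 50/17 50/17 0 -25/17 -2 0 W
1 40/9 200/13 640/117 380/117 -1 0 N
2 20 100 40 30 -1 1 E
3 40 200/29 -480/29 -1060/29 0 1 S
4 50/9 50/13 -100/117 -425/117 0 2 W
final 1 2 N

n=0: pose=(-2,0,W); sL=50/17, sR=50/17; mL=0, mR=-25/17; mL+mR=-25/17 → advance -1; mR−mL=-25/17 → turn -1·90°
n=1: pose=(-1,0,N); sL=40/9, sR=200/13; mL=640/117, mR=380/117; mL+mR=340/39 → advance +1; mR−mL=-20/9 → turn -1·90°
n=2: pose=(-1,1,E); sL=20, sR=100; mL=40, mR=30; mL+mR=70 → advance +1; mR−mL=-10 → turn -1·90°
n=3: pose=(0,1,S); sL=40, sR=200/29; mL=-480/29, mR=-1060/29; mL+mR=-1540/29 → advance -1; mR−mL=-20 → turn -1·90°
n=4: pose=(0,2,W); sL=50/9, sR=50/13; mL=-100/117, mR=-425/117; mL+mR=-175/39 → advance -1; mR−mL=-25/9 → turn -1·90°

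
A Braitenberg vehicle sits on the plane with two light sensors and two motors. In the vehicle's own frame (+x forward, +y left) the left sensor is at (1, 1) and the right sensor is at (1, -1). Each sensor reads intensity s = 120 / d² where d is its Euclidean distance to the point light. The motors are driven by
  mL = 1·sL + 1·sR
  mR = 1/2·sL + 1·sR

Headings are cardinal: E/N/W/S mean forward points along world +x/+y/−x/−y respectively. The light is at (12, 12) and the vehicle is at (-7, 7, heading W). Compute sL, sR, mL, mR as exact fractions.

left sensor world pos  = (-8, 6); dL² = 436
right sensor world pos = (-8, 8); dR² = 416
sL = 120/436 = 30/109
sR = 120/416 = 15/52
mL = 1·sL + 1·sR = 3195/5668
mR = 1/2·sL + 1·sR = 2415/5668

30/109 15/52 3195/5668 2415/5668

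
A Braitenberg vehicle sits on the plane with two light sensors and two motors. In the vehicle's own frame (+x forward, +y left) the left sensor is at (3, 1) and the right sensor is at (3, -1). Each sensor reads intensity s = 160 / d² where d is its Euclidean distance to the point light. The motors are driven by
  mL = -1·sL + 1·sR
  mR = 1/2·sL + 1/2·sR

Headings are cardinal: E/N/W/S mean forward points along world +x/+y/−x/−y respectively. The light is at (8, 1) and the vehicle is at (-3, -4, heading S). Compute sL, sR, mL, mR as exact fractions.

left sensor world pos  = (-2, -7); dL² = 164
right sensor world pos = (-4, -7); dR² = 208
sL = 160/164 = 40/41
sR = 160/208 = 10/13
mL = -1·sL + 1·sR = -110/533
mR = 1/2·sL + 1/2·sR = 465/533

40/41 10/13 -110/533 465/533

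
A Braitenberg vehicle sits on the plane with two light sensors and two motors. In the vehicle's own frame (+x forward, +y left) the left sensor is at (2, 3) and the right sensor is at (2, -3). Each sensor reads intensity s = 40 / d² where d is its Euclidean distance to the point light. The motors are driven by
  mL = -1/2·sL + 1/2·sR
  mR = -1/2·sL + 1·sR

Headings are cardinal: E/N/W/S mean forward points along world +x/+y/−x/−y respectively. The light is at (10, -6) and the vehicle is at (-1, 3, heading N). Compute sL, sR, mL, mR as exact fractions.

40/317 8/37 528/11729 1796/11729

left sensor world pos  = (-4, 5); dL² = 317
right sensor world pos = (2, 5); dR² = 185
sL = 40/317 = 40/317
sR = 40/185 = 8/37
mL = -1/2·sL + 1/2·sR = 528/11729
mR = -1/2·sL + 1·sR = 1796/11729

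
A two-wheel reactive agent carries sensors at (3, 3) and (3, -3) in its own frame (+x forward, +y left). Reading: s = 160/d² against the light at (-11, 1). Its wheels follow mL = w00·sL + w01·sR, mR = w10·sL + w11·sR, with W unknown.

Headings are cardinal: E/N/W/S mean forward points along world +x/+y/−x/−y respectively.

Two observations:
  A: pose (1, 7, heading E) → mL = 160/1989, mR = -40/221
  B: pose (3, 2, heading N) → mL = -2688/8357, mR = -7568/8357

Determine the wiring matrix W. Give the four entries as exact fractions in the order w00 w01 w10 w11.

-1/2 1/2 -1 1/2

obs A: pose=(1,7,E) → sL=80/153, sR=80/117, mL=160/1989, mR=-40/221
obs B: pose=(3,2,N) → sL=160/137, sR=32/61, mL=-2688/8357, mR=-7568/8357
sensor matrix S = [[80/153, 80/117], [160/137, 32/61]]; det S = -8714240/16622073
solve [mL_A; mL_B] = S·[w00; w01] and [mR_A; mR_B] = S·[w10; w11]:
  w00 = -1/2, w01 = 1/2, w10 = -1, w11 = 1/2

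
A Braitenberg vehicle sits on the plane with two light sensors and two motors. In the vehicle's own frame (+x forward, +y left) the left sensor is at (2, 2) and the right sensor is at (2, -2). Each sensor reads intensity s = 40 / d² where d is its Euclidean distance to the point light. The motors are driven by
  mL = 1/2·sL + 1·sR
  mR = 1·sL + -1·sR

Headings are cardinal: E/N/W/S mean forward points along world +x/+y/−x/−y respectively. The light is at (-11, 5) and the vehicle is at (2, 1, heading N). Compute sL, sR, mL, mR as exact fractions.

left sensor world pos  = (0, 3); dL² = 125
right sensor world pos = (4, 3); dR² = 229
sL = 40/125 = 8/25
sR = 40/229 = 40/229
mL = 1/2·sL + 1·sR = 1916/5725
mR = 1·sL + -1·sR = 832/5725

8/25 40/229 1916/5725 832/5725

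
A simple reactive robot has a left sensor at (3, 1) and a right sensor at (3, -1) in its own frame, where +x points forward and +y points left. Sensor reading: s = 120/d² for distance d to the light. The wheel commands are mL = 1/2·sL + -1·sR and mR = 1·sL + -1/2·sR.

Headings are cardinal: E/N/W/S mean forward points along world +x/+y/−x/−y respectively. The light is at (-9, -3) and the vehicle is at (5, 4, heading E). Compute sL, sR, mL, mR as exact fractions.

120/353 24/65 -4572/22945 3564/22945

left sensor world pos  = (8, 5); dL² = 353
right sensor world pos = (8, 3); dR² = 325
sL = 120/353 = 120/353
sR = 120/325 = 24/65
mL = 1/2·sL + -1·sR = -4572/22945
mR = 1·sL + -1/2·sR = 3564/22945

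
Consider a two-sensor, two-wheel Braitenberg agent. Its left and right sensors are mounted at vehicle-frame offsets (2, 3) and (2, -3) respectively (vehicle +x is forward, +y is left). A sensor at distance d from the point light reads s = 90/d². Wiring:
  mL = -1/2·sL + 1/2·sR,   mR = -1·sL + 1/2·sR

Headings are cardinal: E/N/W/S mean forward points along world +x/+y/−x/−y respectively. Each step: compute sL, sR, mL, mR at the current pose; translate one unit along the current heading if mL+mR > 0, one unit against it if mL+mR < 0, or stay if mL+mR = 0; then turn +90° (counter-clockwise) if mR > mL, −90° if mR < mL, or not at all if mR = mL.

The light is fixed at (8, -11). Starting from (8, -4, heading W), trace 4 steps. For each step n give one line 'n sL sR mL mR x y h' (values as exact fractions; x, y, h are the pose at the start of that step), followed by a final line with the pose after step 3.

0 9/2 45/52 -189/104 -423/104 8 -4 W
1 18/17 90/97 -108/1649 -981/1649 9 -4 N
2 1 5 2 3/2 9 -5 E
3 90/41 90/17 1080/697 315/697 10 -5 S
final 10 -6 W

n=0: pose=(8,-4,W); sL=9/2, sR=45/52; mL=-189/104, mR=-423/104; mL+mR=-153/26 → advance -1; mR−mL=-9/4 → turn -1·90°
n=1: pose=(9,-4,N); sL=18/17, sR=90/97; mL=-108/1649, mR=-981/1649; mL+mR=-1089/1649 → advance -1; mR−mL=-9/17 → turn -1·90°
n=2: pose=(9,-5,E); sL=1, sR=5; mL=2, mR=3/2; mL+mR=7/2 → advance +1; mR−mL=-1/2 → turn -1·90°
n=3: pose=(10,-5,S); sL=90/41, sR=90/17; mL=1080/697, mR=315/697; mL+mR=1395/697 → advance +1; mR−mL=-45/41 → turn -1·90°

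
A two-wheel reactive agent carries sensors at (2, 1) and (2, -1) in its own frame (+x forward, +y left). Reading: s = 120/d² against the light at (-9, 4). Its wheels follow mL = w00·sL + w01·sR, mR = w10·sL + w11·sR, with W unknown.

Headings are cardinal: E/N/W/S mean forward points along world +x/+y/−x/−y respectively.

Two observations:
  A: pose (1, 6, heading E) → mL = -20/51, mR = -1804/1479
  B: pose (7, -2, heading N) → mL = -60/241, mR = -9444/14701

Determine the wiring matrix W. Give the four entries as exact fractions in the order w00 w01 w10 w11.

-1/2 0 -1/2 -1

obs A: pose=(1,6,E) → sL=40/51, sR=24/29, mL=-20/51, mR=-1804/1479
obs B: pose=(7,-2,N) → sL=120/241, sR=24/61, mL=-60/241, mR=-9444/14701
sensor matrix S = [[40/51, 24/29], [120/241, 24/61]]; det S = -750080/7247593
solve [mL_A; mL_B] = S·[w00; w01] and [mR_A; mR_B] = S·[w10; w11]:
  w00 = -1/2, w01 = 0, w10 = -1/2, w11 = -1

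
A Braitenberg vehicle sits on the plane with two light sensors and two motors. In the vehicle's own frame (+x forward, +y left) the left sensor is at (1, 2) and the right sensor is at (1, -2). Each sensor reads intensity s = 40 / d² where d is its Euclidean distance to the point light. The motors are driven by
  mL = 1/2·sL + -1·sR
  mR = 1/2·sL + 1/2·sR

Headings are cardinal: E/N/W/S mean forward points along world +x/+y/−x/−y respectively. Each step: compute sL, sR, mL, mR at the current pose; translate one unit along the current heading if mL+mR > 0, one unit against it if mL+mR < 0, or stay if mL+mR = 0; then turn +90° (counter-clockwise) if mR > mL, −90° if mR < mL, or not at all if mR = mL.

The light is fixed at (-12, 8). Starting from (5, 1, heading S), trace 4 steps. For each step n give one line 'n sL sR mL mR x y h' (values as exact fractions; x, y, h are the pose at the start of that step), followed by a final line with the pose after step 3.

0 8/85 40/289 -132/1445 168/1445 5 1 S
1 1/9 5/53 -37/954 49/477 5 0 E
2 8/61 40/449 -644/27389 3016/27389 6 0 N
3 4/37 20/157 -426/5809 684/5809 6 1 W
final 5 1 S

n=0: pose=(5,1,S); sL=8/85, sR=40/289; mL=-132/1445, mR=168/1445; mL+mR=36/1445 → advance +1; mR−mL=60/289 → turn +1·90°
n=1: pose=(5,0,E); sL=1/9, sR=5/53; mL=-37/954, mR=49/477; mL+mR=61/954 → advance +1; mR−mL=15/106 → turn +1·90°
n=2: pose=(6,0,N); sL=8/61, sR=40/449; mL=-644/27389, mR=3016/27389; mL+mR=2372/27389 → advance +1; mR−mL=60/449 → turn +1·90°
n=3: pose=(6,1,W); sL=4/37, sR=20/157; mL=-426/5809, mR=684/5809; mL+mR=258/5809 → advance +1; mR−mL=30/157 → turn +1·90°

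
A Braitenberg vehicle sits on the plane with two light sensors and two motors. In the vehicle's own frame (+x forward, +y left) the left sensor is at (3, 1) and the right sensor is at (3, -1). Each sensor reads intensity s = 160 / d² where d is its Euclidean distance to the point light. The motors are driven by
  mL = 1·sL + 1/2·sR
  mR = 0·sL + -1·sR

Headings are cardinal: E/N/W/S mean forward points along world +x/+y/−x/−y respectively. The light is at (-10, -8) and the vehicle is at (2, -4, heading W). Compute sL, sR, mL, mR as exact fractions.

16/9 80/53 1208/477 -80/53

left sensor world pos  = (-1, -5); dL² = 90
right sensor world pos = (-1, -3); dR² = 106
sL = 160/90 = 16/9
sR = 160/106 = 80/53
mL = 1·sL + 1/2·sR = 1208/477
mR = 0·sL + -1·sR = -80/53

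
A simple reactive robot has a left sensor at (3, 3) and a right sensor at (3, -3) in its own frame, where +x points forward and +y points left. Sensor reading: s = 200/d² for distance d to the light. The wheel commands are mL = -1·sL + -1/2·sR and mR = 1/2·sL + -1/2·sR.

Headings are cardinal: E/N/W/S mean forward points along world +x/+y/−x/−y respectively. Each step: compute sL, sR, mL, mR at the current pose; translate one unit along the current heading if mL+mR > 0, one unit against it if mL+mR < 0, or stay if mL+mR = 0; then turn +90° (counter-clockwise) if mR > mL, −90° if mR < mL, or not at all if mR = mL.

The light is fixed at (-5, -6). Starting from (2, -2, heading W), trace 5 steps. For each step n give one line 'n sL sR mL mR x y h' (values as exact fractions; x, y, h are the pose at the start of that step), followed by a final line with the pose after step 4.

0 200/17 40/13 -2940/221 960/221 2 -2 W
1 100/61 100/13 -4350/793 -2400/793 3 -2 S
2 40/37 8/5 -348/185 -48/185 3 -1 E
3 5/2 50/41 -255/82 105/164 2 -1 N
4 200/17 40/13 -2940/221 960/221 2 -2 W
final 3 -2 S

n=0: pose=(2,-2,W); sL=200/17, sR=40/13; mL=-2940/221, mR=960/221; mL+mR=-1980/221 → advance -1; mR−mL=300/17 → turn +1·90°
n=1: pose=(3,-2,S); sL=100/61, sR=100/13; mL=-4350/793, mR=-2400/793; mL+mR=-6750/793 → advance -1; mR−mL=150/61 → turn +1·90°
n=2: pose=(3,-1,E); sL=40/37, sR=8/5; mL=-348/185, mR=-48/185; mL+mR=-396/185 → advance -1; mR−mL=60/37 → turn +1·90°
n=3: pose=(2,-1,N); sL=5/2, sR=50/41; mL=-255/82, mR=105/164; mL+mR=-405/164 → advance -1; mR−mL=15/4 → turn +1·90°
n=4: pose=(2,-2,W); sL=200/17, sR=40/13; mL=-2940/221, mR=960/221; mL+mR=-1980/221 → advance -1; mR−mL=300/17 → turn +1·90°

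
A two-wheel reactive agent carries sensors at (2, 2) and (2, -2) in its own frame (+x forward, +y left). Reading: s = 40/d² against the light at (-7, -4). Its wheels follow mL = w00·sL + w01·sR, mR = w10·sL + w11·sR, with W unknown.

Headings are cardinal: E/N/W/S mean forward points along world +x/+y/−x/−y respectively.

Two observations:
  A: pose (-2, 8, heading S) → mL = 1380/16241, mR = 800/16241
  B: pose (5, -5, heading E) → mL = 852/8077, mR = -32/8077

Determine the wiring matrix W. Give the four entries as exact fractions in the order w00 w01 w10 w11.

1 -1/2 -1/2 1/2

obs A: pose=(-2,8,S) → sL=40/149, sR=40/109, mL=1380/16241, mR=800/16241
obs B: pose=(5,-5,E) → sL=40/197, sR=8/41, mL=852/8077, mR=-32/8077
sensor matrix S = [[40/149, 40/109], [40/197, 8/41]]; det S = -2903040/131178557
solve [mL_A; mL_B] = S·[w00; w01] and [mR_A; mR_B] = S·[w10; w11]:
  w00 = 1, w01 = -1/2, w10 = -1/2, w11 = 1/2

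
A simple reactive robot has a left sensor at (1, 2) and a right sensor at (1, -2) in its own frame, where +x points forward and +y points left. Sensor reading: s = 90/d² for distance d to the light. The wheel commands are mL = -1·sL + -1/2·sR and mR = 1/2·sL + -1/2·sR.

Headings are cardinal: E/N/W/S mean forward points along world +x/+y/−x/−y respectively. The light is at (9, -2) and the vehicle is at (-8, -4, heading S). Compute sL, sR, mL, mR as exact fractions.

left sensor world pos  = (-6, -5); dL² = 234
right sensor world pos = (-10, -5); dR² = 370
sL = 90/234 = 5/13
sR = 90/370 = 9/37
mL = -1·sL + -1/2·sR = -487/962
mR = 1/2·sL + -1/2·sR = 34/481

5/13 9/37 -487/962 34/481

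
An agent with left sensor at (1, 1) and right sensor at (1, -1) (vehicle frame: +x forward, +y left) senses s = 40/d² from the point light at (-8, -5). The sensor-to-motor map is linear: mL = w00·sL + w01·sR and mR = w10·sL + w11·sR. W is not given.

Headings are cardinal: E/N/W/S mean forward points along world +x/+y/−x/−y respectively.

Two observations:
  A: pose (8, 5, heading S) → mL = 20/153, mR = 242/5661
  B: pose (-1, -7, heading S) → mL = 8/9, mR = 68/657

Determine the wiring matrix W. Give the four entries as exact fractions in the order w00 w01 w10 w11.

0 1 1 -1/2

obs A: pose=(8,5,S) → sL=4/37, sR=20/153, mL=20/153, mR=242/5661
obs B: pose=(-1,-7,S) → sL=40/73, sR=8/9, mL=8/9, mR=68/657
sensor matrix S = [[4/37, 20/153], [40/73, 8/9]]; det S = 10112/413253
solve [mL_A; mL_B] = S·[w00; w01] and [mR_A; mR_B] = S·[w10; w11]:
  w00 = 0, w01 = 1, w10 = 1, w11 = -1/2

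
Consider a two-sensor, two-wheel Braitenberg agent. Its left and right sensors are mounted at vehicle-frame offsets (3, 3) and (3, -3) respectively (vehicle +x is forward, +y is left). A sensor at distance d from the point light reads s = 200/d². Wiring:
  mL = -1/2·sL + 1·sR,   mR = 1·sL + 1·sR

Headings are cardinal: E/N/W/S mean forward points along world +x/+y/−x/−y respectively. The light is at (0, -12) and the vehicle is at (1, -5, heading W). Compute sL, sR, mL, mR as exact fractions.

left sensor world pos  = (-2, -8); dL² = 20
right sensor world pos = (-2, -2); dR² = 104
sL = 200/20 = 10
sR = 200/104 = 25/13
mL = -1/2·sL + 1·sR = -40/13
mR = 1·sL + 1·sR = 155/13

10 25/13 -40/13 155/13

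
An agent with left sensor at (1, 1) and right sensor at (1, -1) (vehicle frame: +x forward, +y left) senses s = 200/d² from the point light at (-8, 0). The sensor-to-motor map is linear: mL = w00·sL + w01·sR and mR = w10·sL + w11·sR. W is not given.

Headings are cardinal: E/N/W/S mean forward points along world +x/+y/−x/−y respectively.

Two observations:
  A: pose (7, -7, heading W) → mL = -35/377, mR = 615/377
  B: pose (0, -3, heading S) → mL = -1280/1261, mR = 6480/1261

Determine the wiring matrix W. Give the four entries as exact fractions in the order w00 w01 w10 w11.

1 -1 1 1

obs A: pose=(7,-7,W) → sL=10/13, sR=25/29, mL=-35/377, mR=615/377
obs B: pose=(0,-3,S) → sL=200/97, sR=40/13, mL=-1280/1261, mR=6480/1261
sensor matrix S = [[10/13, 25/29], [200/97, 40/13]]; det S = 280200/475397
solve [mL_A; mL_B] = S·[w00; w01] and [mR_A; mR_B] = S·[w10; w11]:
  w00 = 1, w01 = -1, w10 = 1, w11 = 1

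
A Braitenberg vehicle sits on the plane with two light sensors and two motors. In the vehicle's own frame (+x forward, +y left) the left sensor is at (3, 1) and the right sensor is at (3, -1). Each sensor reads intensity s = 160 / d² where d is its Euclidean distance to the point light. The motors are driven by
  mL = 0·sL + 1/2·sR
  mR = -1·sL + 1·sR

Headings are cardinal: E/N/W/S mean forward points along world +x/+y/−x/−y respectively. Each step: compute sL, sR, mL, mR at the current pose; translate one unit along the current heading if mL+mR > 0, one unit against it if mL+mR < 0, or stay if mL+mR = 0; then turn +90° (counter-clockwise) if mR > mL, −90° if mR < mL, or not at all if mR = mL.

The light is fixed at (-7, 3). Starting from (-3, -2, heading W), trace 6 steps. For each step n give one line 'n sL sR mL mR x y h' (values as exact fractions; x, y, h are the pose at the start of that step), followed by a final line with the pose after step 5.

0 160/37 160/17 80/17 3200/629 -3 -2 W
1 2 40/17 20/17 6/17 -4 -2 S
2 160/49 32/5 16/5 768/245 -4 -3 W
3 16 80/9 40/9 -64/9 -5 -3 N
4 160/61 160/89 80/89 -4480/5429 -5 -4 E
5 40/29 20/13 10/13 60/377 -4 -4 S
final -4 -5 W

n=0: pose=(-3,-2,W); sL=160/37, sR=160/17; mL=80/17, mR=3200/629; mL+mR=6160/629 → advance +1; mR−mL=240/629 → turn +1·90°
n=1: pose=(-4,-2,S); sL=2, sR=40/17; mL=20/17, mR=6/17; mL+mR=26/17 → advance +1; mR−mL=-14/17 → turn -1·90°
n=2: pose=(-4,-3,W); sL=160/49, sR=32/5; mL=16/5, mR=768/245; mL+mR=1552/245 → advance +1; mR−mL=-16/245 → turn -1·90°
n=3: pose=(-5,-3,N); sL=16, sR=80/9; mL=40/9, mR=-64/9; mL+mR=-8/3 → advance -1; mR−mL=-104/9 → turn -1·90°
n=4: pose=(-5,-4,E); sL=160/61, sR=160/89; mL=80/89, mR=-4480/5429; mL+mR=400/5429 → advance +1; mR−mL=-9360/5429 → turn -1·90°
n=5: pose=(-4,-4,S); sL=40/29, sR=20/13; mL=10/13, mR=60/377; mL+mR=350/377 → advance +1; mR−mL=-230/377 → turn -1·90°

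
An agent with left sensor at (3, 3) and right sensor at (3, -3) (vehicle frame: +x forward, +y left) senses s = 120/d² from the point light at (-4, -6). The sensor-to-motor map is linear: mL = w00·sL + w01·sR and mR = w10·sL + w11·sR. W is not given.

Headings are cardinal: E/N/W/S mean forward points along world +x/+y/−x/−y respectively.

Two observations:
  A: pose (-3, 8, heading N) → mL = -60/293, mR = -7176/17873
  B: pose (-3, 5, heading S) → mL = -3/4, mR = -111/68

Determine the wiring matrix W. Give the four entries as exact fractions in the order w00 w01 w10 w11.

-1/2 0 -1/2 -1/2

obs A: pose=(-3,8,N) → sL=120/293, sR=24/61, mL=-60/293, mR=-7176/17873
obs B: pose=(-3,5,S) → sL=3/2, sR=30/17, mL=-3/4, mR=-111/68
sensor matrix S = [[120/293, 24/61], [3/2, 30/17]]; det S = 40284/303841
solve [mL_A; mL_B] = S·[w00; w01] and [mR_A; mR_B] = S·[w10; w11]:
  w00 = -1/2, w01 = 0, w10 = -1/2, w11 = -1/2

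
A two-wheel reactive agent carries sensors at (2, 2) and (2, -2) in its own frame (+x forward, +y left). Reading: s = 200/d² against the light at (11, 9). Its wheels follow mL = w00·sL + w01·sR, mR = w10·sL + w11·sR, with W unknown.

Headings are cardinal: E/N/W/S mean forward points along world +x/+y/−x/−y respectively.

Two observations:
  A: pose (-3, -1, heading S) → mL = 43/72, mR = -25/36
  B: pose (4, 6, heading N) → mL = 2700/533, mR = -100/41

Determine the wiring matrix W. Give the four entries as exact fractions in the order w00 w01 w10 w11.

obs A: pose=(-3,-1,S) → sL=25/36, sR=1/2, mL=43/72, mR=-25/36
obs B: pose=(4,6,N) → sL=100/41, sR=100/13, mL=2700/533, mR=-100/41
sensor matrix S = [[25/36, 1/2], [100/41, 100/13]]; det S = 19775/4797
solve [mL_A; mL_B] = S·[w00; w01] and [mR_A; mR_B] = S·[w10; w11]:
  w00 = 1/2, w01 = 1/2, w10 = -1, w11 = 0

1/2 1/2 -1 0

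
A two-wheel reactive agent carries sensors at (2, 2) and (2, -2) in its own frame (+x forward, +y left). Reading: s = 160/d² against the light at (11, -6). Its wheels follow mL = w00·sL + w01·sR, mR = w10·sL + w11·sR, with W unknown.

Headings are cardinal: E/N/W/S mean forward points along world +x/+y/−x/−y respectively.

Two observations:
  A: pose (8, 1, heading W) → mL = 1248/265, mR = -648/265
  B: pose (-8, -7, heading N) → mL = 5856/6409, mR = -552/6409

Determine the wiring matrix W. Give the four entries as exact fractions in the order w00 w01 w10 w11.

obs A: pose=(8,1,W) → sL=16/5, sR=80/53, mL=1248/265, mR=-648/265
obs B: pose=(-8,-7,N) → sL=80/221, sR=16/29, mL=5856/6409, mR=-552/6409
sensor matrix S = [[16/5, 80/53], [80/221, 16/29]]; det S = 2070528/1698385
solve [mL_A; mL_B] = S·[w00; w01] and [mR_A; mR_B] = S·[w10; w11]:
  w00 = 1, w01 = 1, w10 = -1, w11 = 1/2

1 1 -1 1/2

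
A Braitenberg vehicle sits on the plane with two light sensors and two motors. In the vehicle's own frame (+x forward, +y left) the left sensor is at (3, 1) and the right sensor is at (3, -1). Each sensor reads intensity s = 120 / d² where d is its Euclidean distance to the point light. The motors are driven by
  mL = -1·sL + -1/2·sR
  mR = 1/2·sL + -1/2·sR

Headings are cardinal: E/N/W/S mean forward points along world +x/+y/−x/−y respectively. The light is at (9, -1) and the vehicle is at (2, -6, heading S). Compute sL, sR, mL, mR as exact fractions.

6/5 15/16 -267/160 21/160

left sensor world pos  = (3, -9); dL² = 100
right sensor world pos = (1, -9); dR² = 128
sL = 120/100 = 6/5
sR = 120/128 = 15/16
mL = -1·sL + -1/2·sR = -267/160
mR = 1/2·sL + -1/2·sR = 21/160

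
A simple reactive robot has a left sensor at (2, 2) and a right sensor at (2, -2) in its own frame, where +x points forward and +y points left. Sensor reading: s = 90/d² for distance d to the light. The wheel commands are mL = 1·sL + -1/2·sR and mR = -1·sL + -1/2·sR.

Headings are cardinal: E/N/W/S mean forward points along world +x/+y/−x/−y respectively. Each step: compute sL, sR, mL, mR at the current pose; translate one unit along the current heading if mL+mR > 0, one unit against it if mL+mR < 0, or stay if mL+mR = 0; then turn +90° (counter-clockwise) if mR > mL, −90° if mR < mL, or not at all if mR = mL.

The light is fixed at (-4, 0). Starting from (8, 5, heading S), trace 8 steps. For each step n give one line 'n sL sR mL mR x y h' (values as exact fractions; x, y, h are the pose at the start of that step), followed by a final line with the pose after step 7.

0 18/41 90/109 117/4469 -3807/4469 8 5 S
1 45/58 45/82 2385/4756 -4995/4756 8 6 W
2 18/37 90/289 3537/10693 -6867/10693 9 6 N
3 45/137 5/13 485/3562 -1855/3562 9 5 E
4 18/41 90/109 117/4469 -3807/4469 8 5 S
5 45/58 45/82 2385/4756 -4995/4756 8 6 W
6 18/37 90/289 3537/10693 -6867/10693 9 6 N
7 45/137 5/13 485/3562 -1855/3562 9 5 E
final 8 5 S

n=0: pose=(8,5,S); sL=18/41, sR=90/109; mL=117/4469, mR=-3807/4469; mL+mR=-90/109 → advance -1; mR−mL=-36/41 → turn -1·90°
n=1: pose=(8,6,W); sL=45/58, sR=45/82; mL=2385/4756, mR=-4995/4756; mL+mR=-45/82 → advance -1; mR−mL=-45/29 → turn -1·90°
n=2: pose=(9,6,N); sL=18/37, sR=90/289; mL=3537/10693, mR=-6867/10693; mL+mR=-90/289 → advance -1; mR−mL=-36/37 → turn -1·90°
n=3: pose=(9,5,E); sL=45/137, sR=5/13; mL=485/3562, mR=-1855/3562; mL+mR=-5/13 → advance -1; mR−mL=-90/137 → turn -1·90°
n=4: pose=(8,5,S); sL=18/41, sR=90/109; mL=117/4469, mR=-3807/4469; mL+mR=-90/109 → advance -1; mR−mL=-36/41 → turn -1·90°
n=5: pose=(8,6,W); sL=45/58, sR=45/82; mL=2385/4756, mR=-4995/4756; mL+mR=-45/82 → advance -1; mR−mL=-45/29 → turn -1·90°
n=6: pose=(9,6,N); sL=18/37, sR=90/289; mL=3537/10693, mR=-6867/10693; mL+mR=-90/289 → advance -1; mR−mL=-36/37 → turn -1·90°
n=7: pose=(9,5,E); sL=45/137, sR=5/13; mL=485/3562, mR=-1855/3562; mL+mR=-5/13 → advance -1; mR−mL=-90/137 → turn -1·90°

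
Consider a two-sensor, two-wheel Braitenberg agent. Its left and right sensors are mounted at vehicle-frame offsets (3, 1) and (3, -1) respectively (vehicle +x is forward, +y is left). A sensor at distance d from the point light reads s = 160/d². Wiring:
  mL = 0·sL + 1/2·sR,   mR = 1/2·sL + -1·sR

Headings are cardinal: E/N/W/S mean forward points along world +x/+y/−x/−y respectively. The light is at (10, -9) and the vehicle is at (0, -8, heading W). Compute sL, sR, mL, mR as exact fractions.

left sensor world pos  = (-3, -9); dL² = 169
right sensor world pos = (-3, -7); dR² = 173
sL = 160/169 = 160/169
sR = 160/173 = 160/173
mL = 0·sL + 1/2·sR = 80/173
mR = 1/2·sL + -1·sR = -13200/29237

160/169 160/173 80/173 -13200/29237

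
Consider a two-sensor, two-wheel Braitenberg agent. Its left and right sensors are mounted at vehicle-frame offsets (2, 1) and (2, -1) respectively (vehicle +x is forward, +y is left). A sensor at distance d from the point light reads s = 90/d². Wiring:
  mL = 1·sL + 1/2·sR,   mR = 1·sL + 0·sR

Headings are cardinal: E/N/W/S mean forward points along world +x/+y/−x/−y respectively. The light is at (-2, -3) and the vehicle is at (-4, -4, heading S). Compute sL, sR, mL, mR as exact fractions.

9 5 23/2 9

left sensor world pos  = (-3, -6); dL² = 10
right sensor world pos = (-5, -6); dR² = 18
sL = 90/10 = 9
sR = 90/18 = 5
mL = 1·sL + 1/2·sR = 23/2
mR = 1·sL + 0·sR = 9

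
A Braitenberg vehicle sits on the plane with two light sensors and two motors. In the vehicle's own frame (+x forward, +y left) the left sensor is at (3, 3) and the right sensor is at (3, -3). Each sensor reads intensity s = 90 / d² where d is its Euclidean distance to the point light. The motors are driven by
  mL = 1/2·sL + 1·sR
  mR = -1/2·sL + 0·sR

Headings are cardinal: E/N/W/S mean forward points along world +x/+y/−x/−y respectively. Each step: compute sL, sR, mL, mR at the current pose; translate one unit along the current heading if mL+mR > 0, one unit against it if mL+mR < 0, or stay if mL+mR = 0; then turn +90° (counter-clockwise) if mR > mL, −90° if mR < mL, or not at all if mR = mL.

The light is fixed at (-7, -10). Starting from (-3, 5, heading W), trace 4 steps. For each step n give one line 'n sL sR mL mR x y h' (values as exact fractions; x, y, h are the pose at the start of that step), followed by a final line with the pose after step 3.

n=0: pose=(-3,5,W); sL=18/29, sR=18/65; mL=1107/1885, mR=-9/29; mL+mR=18/65 → advance +1; mR−mL=-1692/1885 → turn -1·90°
n=1: pose=(-4,5,N); sL=5/18, sR=1/4; mL=7/18, mR=-5/36; mL+mR=1/4 → advance +1; mR−mL=-19/36 → turn -1·90°
n=2: pose=(-4,6,E); sL=90/397, sR=18/41; mL=8991/16277, mR=-45/397; mL+mR=18/41 → advance +1; mR−mL=-10836/16277 → turn -1·90°
n=3: pose=(-3,6,S); sL=45/109, sR=9/17; mL=2727/3706, mR=-45/218; mL+mR=9/17 → advance +1; mR−mL=-1746/1853 → turn -1·90°

0 18/29 18/65 1107/1885 -9/29 -3 5 W
1 5/18 1/4 7/18 -5/36 -4 5 N
2 90/397 18/41 8991/16277 -45/397 -4 6 E
3 45/109 9/17 2727/3706 -45/218 -3 6 S
final -3 5 W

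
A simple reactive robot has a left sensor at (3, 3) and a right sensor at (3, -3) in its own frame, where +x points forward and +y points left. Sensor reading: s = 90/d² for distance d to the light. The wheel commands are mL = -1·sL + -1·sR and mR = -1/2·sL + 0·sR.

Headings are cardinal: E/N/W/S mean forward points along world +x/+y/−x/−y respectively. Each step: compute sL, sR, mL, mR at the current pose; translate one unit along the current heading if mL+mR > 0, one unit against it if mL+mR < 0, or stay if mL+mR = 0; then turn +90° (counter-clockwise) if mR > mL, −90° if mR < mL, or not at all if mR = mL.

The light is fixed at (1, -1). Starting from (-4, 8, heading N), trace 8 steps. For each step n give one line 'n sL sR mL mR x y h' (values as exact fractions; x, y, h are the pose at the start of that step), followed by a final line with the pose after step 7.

0 45/104 45/74 -4005/3848 -45/208 -4 8 N
1 90/89 18/37 -4932/3293 -45/89 -4 7 W
2 45/13 45/37 -2250/481 -45/26 -3 7 S
3 18/29 90/37 -3276/1073 -9/29 -3 8 E
4 45/104 45/74 -4005/3848 -45/208 -4 8 N
5 90/89 18/37 -4932/3293 -45/89 -4 7 W
6 45/13 45/37 -2250/481 -45/26 -3 7 S
7 18/29 90/37 -3276/1073 -9/29 -3 8 E
final -4 8 N

n=0: pose=(-4,8,N); sL=45/104, sR=45/74; mL=-4005/3848, mR=-45/208; mL+mR=-9675/7696 → advance -1; mR−mL=6345/7696 → turn +1·90°
n=1: pose=(-4,7,W); sL=90/89, sR=18/37; mL=-4932/3293, mR=-45/89; mL+mR=-6597/3293 → advance -1; mR−mL=3267/3293 → turn +1·90°
n=2: pose=(-3,7,S); sL=45/13, sR=45/37; mL=-2250/481, mR=-45/26; mL+mR=-6165/962 → advance -1; mR−mL=2835/962 → turn +1·90°
n=3: pose=(-3,8,E); sL=18/29, sR=90/37; mL=-3276/1073, mR=-9/29; mL+mR=-3609/1073 → advance -1; mR−mL=2943/1073 → turn +1·90°
n=4: pose=(-4,8,N); sL=45/104, sR=45/74; mL=-4005/3848, mR=-45/208; mL+mR=-9675/7696 → advance -1; mR−mL=6345/7696 → turn +1·90°
n=5: pose=(-4,7,W); sL=90/89, sR=18/37; mL=-4932/3293, mR=-45/89; mL+mR=-6597/3293 → advance -1; mR−mL=3267/3293 → turn +1·90°
n=6: pose=(-3,7,S); sL=45/13, sR=45/37; mL=-2250/481, mR=-45/26; mL+mR=-6165/962 → advance -1; mR−mL=2835/962 → turn +1·90°
n=7: pose=(-3,8,E); sL=18/29, sR=90/37; mL=-3276/1073, mR=-9/29; mL+mR=-3609/1073 → advance -1; mR−mL=2943/1073 → turn +1·90°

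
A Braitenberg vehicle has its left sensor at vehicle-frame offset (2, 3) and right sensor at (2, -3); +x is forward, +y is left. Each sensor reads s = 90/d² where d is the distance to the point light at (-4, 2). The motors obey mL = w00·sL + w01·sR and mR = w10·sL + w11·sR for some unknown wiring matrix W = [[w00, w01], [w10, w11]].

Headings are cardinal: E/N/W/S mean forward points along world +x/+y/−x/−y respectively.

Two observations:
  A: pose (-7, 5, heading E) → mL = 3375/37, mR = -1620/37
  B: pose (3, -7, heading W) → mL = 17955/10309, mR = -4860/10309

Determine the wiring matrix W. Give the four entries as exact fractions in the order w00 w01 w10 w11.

obs A: pose=(-7,5,E) → sL=90/37, sR=90, mL=3375/37, mR=-1620/37
obs B: pose=(3,-7,W) → sL=90/169, sR=90/61, mL=17955/10309, mR=-4860/10309
sensor matrix S = [[90/37, 90], [90/169, 90/61]]; det S = -16912800/381433
solve [mL_A; mL_B] = S·[w00; w01] and [mR_A; mR_B] = S·[w10; w11]:
  w00 = 1/2, w01 = 1, w10 = 1/2, w11 = -1/2

1/2 1 1/2 -1/2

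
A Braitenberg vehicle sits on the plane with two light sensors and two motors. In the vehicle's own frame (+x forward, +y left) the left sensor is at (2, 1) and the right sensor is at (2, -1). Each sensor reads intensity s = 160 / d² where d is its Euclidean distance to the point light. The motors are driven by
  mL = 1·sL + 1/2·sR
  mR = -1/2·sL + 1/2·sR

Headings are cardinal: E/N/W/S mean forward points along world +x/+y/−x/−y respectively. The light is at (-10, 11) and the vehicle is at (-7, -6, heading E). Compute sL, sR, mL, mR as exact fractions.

160/281 160/349 78320/98069 -5440/98069

left sensor world pos  = (-5, -5); dL² = 281
right sensor world pos = (-5, -7); dR² = 349
sL = 160/281 = 160/281
sR = 160/349 = 160/349
mL = 1·sL + 1/2·sR = 78320/98069
mR = -1/2·sL + 1/2·sR = -5440/98069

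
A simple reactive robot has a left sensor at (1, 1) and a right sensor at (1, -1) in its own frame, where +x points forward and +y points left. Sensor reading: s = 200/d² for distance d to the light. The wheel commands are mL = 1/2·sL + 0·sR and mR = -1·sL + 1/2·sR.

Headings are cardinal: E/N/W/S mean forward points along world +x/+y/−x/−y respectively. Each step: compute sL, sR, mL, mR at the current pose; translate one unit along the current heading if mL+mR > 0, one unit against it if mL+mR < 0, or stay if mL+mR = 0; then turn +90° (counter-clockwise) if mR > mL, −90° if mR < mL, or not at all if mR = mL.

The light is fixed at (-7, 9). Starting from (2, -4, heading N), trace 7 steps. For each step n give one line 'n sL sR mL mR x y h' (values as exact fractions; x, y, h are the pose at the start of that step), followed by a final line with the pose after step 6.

n=0: pose=(2,-4,N); sL=25/26, sR=50/61; mL=25/52, mR=-875/1586; mL+mR=-225/3172 → advance -1; mR−mL=-3275/3172 → turn -1·90°
n=1: pose=(2,-5,E); sL=200/269, sR=8/13; mL=100/269, mR=-1524/3497; mL+mR=-224/3497 → advance -1; mR−mL=-2824/3497 → turn -1·90°
n=2: pose=(1,-5,S); sL=100/153, sR=100/137; mL=50/153, mR=-6050/20961; mL+mR=800/20961 → advance +1; mR−mL=-4300/6987 → turn -1·90°
n=3: pose=(1,-6,W); sL=40/61, sR=40/49; mL=20/61, mR=-740/2989; mL+mR=240/2989 → advance +1; mR−mL=-1720/2989 → turn -1·90°
n=4: pose=(0,-6,N); sL=25/29, sR=10/13; mL=25/58, mR=-180/377; mL+mR=-35/754 → advance -1; mR−mL=-685/754 → turn -1·90°
n=5: pose=(0,-7,E); sL=200/289, sR=200/353; mL=100/289, mR=-41700/102017; mL+mR=-6400/102017 → advance -1; mR−mL=-77000/102017 → turn -1·90°
n=6: pose=(-1,-7,S); sL=100/169, sR=100/157; mL=50/169, mR=-7250/26533; mL+mR=600/26533 → advance +1; mR−mL=-15100/26533 → turn -1·90°

0 25/26 50/61 25/52 -875/1586 2 -4 N
1 200/269 8/13 100/269 -1524/3497 2 -5 E
2 100/153 100/137 50/153 -6050/20961 1 -5 S
3 40/61 40/49 20/61 -740/2989 1 -6 W
4 25/29 10/13 25/58 -180/377 0 -6 N
5 200/289 200/353 100/289 -41700/102017 0 -7 E
6 100/169 100/157 50/169 -7250/26533 -1 -7 S
final -1 -8 W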